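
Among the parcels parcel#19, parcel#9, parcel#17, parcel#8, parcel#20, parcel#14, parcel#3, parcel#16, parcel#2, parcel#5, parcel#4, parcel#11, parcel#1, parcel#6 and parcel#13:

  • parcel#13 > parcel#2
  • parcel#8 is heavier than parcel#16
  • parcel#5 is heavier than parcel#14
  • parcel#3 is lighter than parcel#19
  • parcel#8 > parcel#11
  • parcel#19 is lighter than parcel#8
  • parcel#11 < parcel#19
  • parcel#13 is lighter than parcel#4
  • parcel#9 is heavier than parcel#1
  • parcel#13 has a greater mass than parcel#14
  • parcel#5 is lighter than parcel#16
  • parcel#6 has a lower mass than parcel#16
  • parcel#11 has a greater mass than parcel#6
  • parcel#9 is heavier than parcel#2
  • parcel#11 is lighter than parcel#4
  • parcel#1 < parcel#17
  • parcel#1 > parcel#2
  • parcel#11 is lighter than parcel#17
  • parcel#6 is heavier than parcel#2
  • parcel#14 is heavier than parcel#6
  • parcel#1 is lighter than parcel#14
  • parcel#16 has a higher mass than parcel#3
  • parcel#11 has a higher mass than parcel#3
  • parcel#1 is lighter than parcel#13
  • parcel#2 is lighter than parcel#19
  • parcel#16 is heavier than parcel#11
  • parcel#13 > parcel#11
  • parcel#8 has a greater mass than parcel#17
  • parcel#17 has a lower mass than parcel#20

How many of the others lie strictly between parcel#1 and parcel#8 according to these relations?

The relations place parcel#1 below parcel#8. An element lies strictly between them when it is forced above parcel#1 and also forced below parcel#8.
Above parcel#1: {parcel#14, parcel#5, parcel#17, parcel#20, parcel#13, parcel#16, parcel#4, parcel#9}. Below parcel#8: {parcel#2, parcel#6, parcel#3, parcel#11, parcel#14, parcel#5, parcel#17, parcel#19, parcel#16}.
Intersection: {parcel#14, parcel#5, parcel#17, parcel#16} — 4.

4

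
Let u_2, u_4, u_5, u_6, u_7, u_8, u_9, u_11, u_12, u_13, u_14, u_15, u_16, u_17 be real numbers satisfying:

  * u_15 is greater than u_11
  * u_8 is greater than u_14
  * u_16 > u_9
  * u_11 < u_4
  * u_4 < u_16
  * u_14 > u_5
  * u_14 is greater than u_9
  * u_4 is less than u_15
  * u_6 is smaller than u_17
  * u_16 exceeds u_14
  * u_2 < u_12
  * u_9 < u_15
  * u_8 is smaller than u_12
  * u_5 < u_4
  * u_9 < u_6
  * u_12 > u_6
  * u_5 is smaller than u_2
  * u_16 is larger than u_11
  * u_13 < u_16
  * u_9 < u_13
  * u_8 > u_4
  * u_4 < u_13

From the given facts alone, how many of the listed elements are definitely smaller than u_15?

From u_15 the given relations immediately reach u_9, u_11, u_4.
From those, u_5 — 4 in total.
No other element is forced below u_15 by the given relations, so the count is 4.

4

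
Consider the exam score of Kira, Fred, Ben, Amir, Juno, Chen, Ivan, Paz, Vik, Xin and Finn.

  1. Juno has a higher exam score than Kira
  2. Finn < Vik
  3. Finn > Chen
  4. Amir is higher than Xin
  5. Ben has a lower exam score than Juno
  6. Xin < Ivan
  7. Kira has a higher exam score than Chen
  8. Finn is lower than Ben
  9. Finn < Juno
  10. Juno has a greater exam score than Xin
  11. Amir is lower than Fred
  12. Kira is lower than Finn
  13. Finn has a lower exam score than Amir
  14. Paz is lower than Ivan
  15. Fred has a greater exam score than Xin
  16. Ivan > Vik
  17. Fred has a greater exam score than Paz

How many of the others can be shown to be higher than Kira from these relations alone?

7

From Kira the given relations immediately reach Finn, Juno.
From those, Amir, Ben, Vik — 5 in total.
From those, Fred, Ivan — 7 in total.
Nothing else is reachable above Kira; 7 in all.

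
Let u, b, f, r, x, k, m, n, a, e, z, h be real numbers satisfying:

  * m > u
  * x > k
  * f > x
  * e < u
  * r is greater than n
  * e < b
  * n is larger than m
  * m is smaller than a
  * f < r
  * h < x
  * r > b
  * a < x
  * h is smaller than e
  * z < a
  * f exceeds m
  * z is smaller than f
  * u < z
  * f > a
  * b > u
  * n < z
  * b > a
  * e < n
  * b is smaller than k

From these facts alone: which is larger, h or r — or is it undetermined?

r

The relevant relations are h < e; e < u; u < m; m < n; n < z; z < a; a < b; b < k; k < x; x < f; f < r.
Together: h < e < u < m < n < z < a < b < k < x < f < r.
So r is larger.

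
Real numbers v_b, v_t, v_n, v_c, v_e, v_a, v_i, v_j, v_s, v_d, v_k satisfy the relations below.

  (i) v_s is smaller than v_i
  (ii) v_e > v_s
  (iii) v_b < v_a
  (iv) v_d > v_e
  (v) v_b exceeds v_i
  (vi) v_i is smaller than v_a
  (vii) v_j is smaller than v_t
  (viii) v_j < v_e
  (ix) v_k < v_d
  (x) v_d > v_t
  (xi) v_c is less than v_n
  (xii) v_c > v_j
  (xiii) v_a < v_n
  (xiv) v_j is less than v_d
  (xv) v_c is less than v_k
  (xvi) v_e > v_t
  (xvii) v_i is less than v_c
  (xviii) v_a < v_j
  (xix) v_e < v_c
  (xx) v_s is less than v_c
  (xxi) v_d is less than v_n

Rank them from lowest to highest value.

v_s < v_i < v_b < v_a < v_j < v_t < v_e < v_c < v_k < v_d < v_n

Nothing is placed below v_s, so it is least; from there v_s < v_i; v_i < v_b; v_b < v_a; v_a < v_j; v_j < v_t; v_t < v_e; v_e < v_c; v_c < v_k; v_k < v_d; v_d < v_n, each given directly.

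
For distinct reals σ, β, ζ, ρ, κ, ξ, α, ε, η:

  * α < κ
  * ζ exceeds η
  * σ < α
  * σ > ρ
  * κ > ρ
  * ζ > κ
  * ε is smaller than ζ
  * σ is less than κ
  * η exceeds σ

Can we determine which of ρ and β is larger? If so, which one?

undetermined

Following every chain through ρ: above ρ we get σ, α, η, κ, ζ.
β is not reached, and no chain runs the other way from β to ρ.
So the given relations leave the order of ρ and β undetermined.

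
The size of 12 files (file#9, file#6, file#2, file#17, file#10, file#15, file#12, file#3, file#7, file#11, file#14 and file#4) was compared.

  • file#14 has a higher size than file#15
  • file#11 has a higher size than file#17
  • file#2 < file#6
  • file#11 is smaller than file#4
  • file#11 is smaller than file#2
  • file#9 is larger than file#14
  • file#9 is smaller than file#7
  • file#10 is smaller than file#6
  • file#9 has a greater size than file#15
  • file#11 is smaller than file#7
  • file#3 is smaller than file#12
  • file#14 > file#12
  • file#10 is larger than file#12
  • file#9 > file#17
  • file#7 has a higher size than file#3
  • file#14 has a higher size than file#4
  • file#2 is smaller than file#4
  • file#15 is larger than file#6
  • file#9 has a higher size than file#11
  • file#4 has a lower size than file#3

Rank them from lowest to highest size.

Each adjacent pair is fixed by a given relation: file#17 < file#11; file#11 < file#2; file#2 < file#4; file#4 < file#3; file#3 < file#12; file#12 < file#10; file#10 < file#6; file#6 < file#15; file#15 < file#14; file#14 < file#9; file#9 < file#7. Chaining them end to end gives the full order.

file#17 < file#11 < file#2 < file#4 < file#3 < file#12 < file#10 < file#6 < file#15 < file#14 < file#9 < file#7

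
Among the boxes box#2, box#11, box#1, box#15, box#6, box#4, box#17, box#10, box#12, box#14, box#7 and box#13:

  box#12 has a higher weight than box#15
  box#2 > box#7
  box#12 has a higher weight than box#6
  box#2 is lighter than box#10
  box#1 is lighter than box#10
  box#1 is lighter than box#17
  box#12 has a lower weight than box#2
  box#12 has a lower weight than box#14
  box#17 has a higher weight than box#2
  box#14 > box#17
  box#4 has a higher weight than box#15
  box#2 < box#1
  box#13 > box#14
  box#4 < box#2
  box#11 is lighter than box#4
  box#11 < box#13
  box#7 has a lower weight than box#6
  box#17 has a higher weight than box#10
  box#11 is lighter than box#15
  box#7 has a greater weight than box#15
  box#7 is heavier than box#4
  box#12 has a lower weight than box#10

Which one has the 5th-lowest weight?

The consecutive relations fix a unique order: box#11 < box#15 < box#4 < box#7 < box#6 < box#12 < box#2 < box#1 < box#10 < box#17 < box#14 < box#13.
The 5th smallest is box#6.

box#6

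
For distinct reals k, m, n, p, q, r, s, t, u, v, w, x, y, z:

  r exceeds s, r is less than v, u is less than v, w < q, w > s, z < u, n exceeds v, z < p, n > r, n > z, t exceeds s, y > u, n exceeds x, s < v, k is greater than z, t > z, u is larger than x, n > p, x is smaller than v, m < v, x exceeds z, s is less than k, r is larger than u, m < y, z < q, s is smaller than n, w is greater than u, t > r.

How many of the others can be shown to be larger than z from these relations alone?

11

Directly above z: x, u, p, k, t, n, q.
One step further: r, w, y, v (11 so far).
Nothing else is reachable above z; 11 in all.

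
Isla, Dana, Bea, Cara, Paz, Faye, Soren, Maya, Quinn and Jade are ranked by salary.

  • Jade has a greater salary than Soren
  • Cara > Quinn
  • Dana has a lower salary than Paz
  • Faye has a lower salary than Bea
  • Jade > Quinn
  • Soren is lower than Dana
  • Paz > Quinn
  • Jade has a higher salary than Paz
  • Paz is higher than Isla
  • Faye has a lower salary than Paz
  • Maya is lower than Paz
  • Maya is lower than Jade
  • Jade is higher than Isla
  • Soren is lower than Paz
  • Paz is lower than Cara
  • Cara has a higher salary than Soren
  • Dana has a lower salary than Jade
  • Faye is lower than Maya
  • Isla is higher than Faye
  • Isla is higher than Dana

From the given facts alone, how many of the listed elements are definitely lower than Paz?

From Paz the given relations immediately reach Soren, Faye, Maya, Quinn, Dana, Isla.
Nothing else is reachable below Paz; 6 in all.

6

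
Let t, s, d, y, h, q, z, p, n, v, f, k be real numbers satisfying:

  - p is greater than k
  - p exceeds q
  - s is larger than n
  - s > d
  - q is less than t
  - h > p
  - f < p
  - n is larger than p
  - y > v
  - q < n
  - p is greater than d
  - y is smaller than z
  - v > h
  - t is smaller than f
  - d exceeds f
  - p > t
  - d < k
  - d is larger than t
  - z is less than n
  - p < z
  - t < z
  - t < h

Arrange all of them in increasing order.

q < t < f < d < k < p < h < v < y < z < n < s

Nothing is placed below q, so it is least; from there q < t; t < f; f < d; d < k; k < p; p < h; h < v; v < y; y < z; z < n; n < s, each given directly.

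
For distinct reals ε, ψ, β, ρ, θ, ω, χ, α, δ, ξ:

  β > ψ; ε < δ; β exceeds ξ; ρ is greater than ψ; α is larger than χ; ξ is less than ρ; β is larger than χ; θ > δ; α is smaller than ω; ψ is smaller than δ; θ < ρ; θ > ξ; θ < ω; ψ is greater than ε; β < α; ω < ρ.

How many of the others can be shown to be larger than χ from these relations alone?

The elements the relations force above χ are β, α, ω, ρ — no chain reaches any other.
That is 4.

4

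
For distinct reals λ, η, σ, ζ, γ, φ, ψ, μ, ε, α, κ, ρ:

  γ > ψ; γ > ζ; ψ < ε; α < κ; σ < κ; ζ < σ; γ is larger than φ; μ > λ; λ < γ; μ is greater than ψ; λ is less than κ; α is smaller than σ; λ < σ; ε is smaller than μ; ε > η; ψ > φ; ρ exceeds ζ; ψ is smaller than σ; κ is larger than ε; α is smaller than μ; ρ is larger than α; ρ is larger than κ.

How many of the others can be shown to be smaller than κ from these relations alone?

8

From κ the given relations immediately reach λ, α, ε, σ.
From those, ψ, ζ, η — 7 in total.
From those, φ — 8 in total.
Nothing else is reachable below κ; 8 in all.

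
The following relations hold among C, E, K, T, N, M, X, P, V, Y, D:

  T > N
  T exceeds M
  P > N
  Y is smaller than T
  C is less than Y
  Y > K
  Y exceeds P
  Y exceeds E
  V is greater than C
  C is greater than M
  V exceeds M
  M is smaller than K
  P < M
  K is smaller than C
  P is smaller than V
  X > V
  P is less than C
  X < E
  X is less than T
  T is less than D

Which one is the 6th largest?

Piecing the relations together gives one ordering: N < P < M < K < C < V < X < E < Y < T < D.
The 6th largest is V.

V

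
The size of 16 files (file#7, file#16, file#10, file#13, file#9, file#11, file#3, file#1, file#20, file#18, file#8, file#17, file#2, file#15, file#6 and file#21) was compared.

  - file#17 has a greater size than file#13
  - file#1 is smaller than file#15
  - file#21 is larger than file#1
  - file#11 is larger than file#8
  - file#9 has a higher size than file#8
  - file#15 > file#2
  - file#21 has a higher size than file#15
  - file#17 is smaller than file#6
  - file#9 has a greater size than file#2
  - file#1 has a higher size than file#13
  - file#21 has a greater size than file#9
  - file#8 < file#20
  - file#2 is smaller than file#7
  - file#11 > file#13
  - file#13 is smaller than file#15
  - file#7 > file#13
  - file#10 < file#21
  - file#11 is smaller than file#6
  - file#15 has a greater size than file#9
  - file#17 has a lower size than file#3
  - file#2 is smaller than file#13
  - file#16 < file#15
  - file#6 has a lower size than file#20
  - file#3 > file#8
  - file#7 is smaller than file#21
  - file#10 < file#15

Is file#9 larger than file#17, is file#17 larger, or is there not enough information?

undetermined

Following every chain through file#9: above file#9 we get file#15, file#21; below file#9 we get file#8, file#2.
file#17 is not reached, and no chain runs the other way from file#17 to file#9.
So the given relations leave the order of file#9 and file#17 undetermined.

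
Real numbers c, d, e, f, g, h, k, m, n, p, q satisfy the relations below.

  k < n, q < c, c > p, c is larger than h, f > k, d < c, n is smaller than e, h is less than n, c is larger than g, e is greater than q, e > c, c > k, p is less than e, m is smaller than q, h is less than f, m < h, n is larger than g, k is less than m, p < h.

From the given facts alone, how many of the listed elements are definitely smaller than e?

Directly below e: p, q, c, n.
One step further: d, k, m, h, g (9 so far).
No other element is forced below e by the given relations, so the count is 9.

9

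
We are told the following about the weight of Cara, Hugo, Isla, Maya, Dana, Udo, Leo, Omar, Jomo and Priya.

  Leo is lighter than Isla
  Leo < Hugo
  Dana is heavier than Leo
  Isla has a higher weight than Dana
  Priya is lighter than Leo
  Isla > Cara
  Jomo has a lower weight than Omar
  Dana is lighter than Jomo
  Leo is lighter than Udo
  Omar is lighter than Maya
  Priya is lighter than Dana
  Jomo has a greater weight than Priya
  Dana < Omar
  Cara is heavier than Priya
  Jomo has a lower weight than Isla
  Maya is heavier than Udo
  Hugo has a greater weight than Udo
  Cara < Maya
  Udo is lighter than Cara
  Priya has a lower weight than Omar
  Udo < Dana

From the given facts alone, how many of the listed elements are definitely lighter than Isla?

6

The elements the relations force below Isla are Priya, Leo, Udo, Dana, Jomo, Cara — no chain reaches any other.
That is 6.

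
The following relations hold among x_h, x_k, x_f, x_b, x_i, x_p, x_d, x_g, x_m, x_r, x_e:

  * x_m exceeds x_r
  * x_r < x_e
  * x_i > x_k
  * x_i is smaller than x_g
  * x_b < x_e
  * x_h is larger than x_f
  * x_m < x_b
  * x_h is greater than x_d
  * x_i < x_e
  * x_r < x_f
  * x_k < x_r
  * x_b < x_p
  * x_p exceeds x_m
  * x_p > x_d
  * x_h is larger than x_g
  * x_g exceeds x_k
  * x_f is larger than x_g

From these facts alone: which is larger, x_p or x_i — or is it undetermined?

Following every chain through x_i: above x_i we get x_g, x_f, x_e, x_h; below x_i we get x_k.
x_p is not reached, and no chain runs the other way from x_p to x_i.
So the given relations leave the order of x_i and x_p undetermined.

undetermined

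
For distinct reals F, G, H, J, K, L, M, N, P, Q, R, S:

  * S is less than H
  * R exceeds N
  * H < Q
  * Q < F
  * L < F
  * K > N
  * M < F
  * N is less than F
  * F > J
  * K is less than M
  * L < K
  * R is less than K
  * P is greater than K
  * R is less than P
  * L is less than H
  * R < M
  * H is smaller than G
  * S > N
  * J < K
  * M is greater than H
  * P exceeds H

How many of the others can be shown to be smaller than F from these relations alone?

9

The elements the relations force below F are N, L, R, J, S, K, H, Q, M — no chain reaches any other.
That is 9.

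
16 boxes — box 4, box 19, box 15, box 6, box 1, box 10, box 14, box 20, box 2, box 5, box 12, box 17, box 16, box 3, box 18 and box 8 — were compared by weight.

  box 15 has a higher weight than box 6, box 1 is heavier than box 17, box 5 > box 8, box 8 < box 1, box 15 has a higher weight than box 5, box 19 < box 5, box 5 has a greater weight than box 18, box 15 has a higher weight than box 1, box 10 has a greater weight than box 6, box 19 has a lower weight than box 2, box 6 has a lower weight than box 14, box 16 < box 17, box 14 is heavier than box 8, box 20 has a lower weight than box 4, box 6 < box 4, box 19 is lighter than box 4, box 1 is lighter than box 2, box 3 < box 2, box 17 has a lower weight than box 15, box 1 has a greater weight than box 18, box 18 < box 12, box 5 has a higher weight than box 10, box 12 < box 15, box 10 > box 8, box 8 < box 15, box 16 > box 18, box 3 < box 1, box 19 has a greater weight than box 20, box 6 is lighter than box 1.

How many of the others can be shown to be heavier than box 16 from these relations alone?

4

From box 16 the given relations immediately reach box 17.
From those, box 1, box 15 — 3 in total.
From those, box 2 — 4 in total.
Nothing else is reachable above box 16; 4 in all.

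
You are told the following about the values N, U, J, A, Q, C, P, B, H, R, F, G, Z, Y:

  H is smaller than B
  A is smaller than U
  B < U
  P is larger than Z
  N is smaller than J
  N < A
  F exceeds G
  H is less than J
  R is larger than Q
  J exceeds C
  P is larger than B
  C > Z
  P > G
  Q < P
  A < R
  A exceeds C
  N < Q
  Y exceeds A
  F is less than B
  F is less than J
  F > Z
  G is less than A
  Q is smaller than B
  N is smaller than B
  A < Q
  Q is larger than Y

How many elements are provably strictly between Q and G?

2

The relations place G below Q. An element lies strictly between them when it is forced above G and also forced below Q.
Above G: {F, A, Y, J, B, U, P, R}. Below Q: {Z, N, C, A, Y}.
Intersection: {A, Y} — 2.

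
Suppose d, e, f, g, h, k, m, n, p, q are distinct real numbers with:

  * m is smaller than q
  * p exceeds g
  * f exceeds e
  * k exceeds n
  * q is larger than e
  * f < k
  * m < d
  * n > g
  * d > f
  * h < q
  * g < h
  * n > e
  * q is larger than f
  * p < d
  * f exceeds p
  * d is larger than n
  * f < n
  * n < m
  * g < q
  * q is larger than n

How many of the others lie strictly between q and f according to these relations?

Chaining upward from f reaches: n, m, d, k.
Chaining downward from q reaches: e, g, p, h, n, m.
Strictly between f and q are those in both lists: n, m — 2 elements.

2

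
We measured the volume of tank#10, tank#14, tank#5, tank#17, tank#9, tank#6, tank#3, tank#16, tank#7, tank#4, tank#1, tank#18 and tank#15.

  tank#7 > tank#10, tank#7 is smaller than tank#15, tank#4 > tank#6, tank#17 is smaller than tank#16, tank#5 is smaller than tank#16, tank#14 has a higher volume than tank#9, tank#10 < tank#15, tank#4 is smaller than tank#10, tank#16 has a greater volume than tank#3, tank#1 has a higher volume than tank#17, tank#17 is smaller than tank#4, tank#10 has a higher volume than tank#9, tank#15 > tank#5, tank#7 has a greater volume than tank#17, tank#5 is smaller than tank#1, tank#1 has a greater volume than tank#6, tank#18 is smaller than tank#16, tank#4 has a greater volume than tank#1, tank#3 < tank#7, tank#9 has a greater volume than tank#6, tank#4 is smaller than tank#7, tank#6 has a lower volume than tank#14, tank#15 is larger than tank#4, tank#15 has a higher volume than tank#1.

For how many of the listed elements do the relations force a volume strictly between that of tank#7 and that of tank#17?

The relations place tank#17 below tank#7. An element lies strictly between them when it is forced above tank#17 and also forced below tank#7.
Above tank#17: {tank#1, tank#4, tank#10, tank#15, tank#16}. Below tank#7: {tank#5, tank#6, tank#1, tank#9, tank#4, tank#3, tank#10}.
Intersection: {tank#1, tank#4, tank#10} — 3.

3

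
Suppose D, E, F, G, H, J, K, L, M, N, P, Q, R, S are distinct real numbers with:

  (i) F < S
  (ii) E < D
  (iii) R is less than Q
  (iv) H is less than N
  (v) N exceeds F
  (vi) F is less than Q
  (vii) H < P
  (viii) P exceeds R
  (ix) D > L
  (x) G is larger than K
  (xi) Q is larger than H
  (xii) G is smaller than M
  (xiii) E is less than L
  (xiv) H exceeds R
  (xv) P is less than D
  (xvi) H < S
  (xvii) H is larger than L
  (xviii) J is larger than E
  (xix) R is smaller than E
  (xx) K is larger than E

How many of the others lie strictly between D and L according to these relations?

The relations place L below D. An element lies strictly between them when it is forced above L and also forced below D.
Above L: {H, Q, S, P, N}. Below D: {R, E, H, P}.
Intersection: {H, P} — 2.

2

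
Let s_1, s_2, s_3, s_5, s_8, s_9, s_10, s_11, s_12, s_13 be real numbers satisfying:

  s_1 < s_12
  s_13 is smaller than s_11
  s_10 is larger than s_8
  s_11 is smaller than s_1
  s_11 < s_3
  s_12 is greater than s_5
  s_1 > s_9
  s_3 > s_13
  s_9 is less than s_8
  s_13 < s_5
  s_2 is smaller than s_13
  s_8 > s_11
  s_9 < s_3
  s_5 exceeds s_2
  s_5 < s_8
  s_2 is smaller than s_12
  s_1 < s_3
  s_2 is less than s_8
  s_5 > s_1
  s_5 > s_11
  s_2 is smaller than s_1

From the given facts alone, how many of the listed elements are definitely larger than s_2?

8

Directly above s_2: s_13, s_1, s_5, s_8, s_12.
One step further: s_11, s_3, s_10 (8 so far).
No other element is forced above s_2 by the given relations, so the count is 8.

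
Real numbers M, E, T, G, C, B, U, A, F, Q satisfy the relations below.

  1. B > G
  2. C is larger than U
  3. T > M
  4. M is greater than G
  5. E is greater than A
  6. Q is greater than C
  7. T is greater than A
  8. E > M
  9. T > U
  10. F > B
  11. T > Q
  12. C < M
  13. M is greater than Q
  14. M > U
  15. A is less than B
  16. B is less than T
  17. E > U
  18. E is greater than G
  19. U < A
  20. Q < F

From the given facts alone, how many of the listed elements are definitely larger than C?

The elements the relations force above C are Q, M, T, E, F — no chain reaches any other.
That is 5.

5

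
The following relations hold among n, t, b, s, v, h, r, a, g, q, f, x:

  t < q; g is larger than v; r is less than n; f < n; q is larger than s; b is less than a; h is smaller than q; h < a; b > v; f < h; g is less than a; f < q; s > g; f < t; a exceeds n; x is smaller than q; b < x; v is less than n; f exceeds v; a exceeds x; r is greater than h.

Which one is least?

v

Chaining upward from v: directly above it, f, g, b, n; then t, h, s, x, q, a; then r.
That covers every other element, and nothing is given below v, so v is the least.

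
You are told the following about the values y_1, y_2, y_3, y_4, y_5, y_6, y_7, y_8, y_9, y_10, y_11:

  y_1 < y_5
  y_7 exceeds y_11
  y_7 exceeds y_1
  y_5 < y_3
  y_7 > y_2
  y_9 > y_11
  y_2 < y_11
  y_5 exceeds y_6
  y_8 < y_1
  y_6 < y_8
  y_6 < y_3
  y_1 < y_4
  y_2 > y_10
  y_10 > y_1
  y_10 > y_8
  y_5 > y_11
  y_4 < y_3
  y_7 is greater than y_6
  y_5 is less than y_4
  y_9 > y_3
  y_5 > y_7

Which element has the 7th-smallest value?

y_7

Piecing the relations together gives one ordering: y_6 < y_8 < y_1 < y_10 < y_2 < y_11 < y_7 < y_5 < y_4 < y_3 < y_9.
The 7th smallest is y_7.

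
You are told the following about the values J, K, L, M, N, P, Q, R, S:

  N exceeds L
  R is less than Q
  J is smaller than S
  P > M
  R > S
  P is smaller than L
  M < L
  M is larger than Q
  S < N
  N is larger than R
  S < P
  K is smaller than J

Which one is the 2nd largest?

Piecing the relations together gives one ordering: K < J < S < R < Q < M < P < L < N.
The 2nd largest is L.

L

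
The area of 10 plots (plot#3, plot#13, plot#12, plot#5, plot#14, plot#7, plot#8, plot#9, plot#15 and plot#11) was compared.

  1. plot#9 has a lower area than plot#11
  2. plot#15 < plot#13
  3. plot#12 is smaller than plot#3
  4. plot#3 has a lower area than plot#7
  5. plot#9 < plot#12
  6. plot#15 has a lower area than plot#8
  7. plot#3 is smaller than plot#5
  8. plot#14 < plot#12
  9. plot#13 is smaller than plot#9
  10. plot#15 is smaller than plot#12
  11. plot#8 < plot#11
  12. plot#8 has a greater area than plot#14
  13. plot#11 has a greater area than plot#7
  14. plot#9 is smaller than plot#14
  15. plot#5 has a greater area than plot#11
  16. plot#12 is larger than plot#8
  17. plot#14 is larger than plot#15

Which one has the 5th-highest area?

plot#12

Chaining the given pairs: plot#15 < plot#13 < plot#9 < plot#14 < plot#8 < plot#12 < plot#3 < plot#7 < plot#11 < plot#5.
Counting 5 from the largest end gives plot#12.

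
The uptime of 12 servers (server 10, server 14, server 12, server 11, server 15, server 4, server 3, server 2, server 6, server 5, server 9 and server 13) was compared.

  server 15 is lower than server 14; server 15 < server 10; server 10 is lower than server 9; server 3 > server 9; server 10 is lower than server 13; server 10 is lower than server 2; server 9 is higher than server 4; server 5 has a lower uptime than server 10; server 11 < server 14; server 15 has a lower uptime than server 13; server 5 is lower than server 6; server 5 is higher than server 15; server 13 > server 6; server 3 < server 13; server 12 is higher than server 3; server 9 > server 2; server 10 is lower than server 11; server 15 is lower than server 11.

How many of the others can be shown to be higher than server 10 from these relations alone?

Directly above server 10: server 2, server 9, server 11, server 13.
One step further: server 3, server 14 (6 so far).
One step further: server 12 (7 so far).
No other element is forced above server 10 by the given relations, so the count is 7.

7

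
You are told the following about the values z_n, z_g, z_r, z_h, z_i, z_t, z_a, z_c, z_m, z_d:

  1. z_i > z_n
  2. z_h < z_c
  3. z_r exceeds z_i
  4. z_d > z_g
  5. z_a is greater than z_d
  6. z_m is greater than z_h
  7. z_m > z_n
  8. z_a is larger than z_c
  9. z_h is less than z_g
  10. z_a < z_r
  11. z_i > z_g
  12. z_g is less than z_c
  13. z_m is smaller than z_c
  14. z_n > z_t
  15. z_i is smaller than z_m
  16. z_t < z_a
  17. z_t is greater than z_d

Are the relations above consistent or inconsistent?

consistent

The single ordering z_h < z_g < z_d < z_t < z_n < z_i < z_m < z_c < z_a < z_r satisfies every listed relation, so no contradiction arises.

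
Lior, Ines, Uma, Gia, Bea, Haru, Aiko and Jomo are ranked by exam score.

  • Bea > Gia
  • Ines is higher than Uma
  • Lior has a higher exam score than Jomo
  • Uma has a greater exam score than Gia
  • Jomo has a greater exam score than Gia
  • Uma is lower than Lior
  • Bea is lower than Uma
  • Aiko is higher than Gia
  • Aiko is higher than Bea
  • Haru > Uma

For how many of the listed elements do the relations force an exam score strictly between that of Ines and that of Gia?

The relations place Gia below Ines. An element lies strictly between them when it is forced above Gia and also forced below Ines.
Above Gia: {Bea, Jomo, Uma, Lior, Aiko, Haru}. Below Ines: {Bea, Uma}.
Intersection: {Bea, Uma} — 2.

2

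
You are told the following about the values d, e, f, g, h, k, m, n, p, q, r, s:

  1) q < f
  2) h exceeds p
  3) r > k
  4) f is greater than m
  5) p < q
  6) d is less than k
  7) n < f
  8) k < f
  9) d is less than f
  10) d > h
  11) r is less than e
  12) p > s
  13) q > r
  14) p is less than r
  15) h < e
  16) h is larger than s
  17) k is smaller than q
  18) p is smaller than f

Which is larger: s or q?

q

Link the given pairs in sequence: s < p; p < h; h < d; d < k; k < r; r < q.
Chaining these gives s < p < h < d < k < r < q.
So s < q; q is the larger of the two.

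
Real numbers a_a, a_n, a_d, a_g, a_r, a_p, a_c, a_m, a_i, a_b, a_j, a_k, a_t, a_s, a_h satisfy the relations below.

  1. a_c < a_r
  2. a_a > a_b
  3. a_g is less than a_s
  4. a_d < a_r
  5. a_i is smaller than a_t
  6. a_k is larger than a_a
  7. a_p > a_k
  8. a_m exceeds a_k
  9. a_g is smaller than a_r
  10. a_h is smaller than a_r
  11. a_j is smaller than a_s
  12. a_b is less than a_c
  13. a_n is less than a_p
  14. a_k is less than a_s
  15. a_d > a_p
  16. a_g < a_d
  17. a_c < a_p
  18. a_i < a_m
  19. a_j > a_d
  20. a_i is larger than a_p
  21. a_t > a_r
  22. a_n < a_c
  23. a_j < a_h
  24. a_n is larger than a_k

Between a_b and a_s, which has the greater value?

a_b < a_a and a_a < a_k give a_b < a_k.
With a_k < a_n: a_b < a_a < a_k < a_n.
With a_n < a_c: a_b < a_a < a_k < a_n < a_c.
With a_c < a_p: a_b < a_a < a_k < a_n < a_c < a_p.
Then a_p < a_d extends the chain to a_d.
Then a_d < a_j extends the chain to a_j.
With a_j < a_s: a_b < a_a < a_k < a_n < a_c < a_p < a_d < a_j < a_s.
So a_b < a_s; a_s is the larger of the two.

a_s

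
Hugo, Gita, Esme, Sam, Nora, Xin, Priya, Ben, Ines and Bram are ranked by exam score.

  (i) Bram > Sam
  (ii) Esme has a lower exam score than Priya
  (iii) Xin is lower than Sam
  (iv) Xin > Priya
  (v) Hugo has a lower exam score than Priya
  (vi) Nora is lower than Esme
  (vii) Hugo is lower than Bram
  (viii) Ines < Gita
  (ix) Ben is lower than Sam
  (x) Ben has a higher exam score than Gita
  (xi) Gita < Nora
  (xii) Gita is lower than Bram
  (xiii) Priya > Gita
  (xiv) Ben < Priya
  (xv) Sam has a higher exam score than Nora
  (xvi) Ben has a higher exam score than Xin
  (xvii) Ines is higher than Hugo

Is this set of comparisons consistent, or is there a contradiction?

inconsistent

Chaining the given relations yields Priya < Xin < Ben, so Priya < Ben. But one relation states Ben < Priya. These cannot both hold.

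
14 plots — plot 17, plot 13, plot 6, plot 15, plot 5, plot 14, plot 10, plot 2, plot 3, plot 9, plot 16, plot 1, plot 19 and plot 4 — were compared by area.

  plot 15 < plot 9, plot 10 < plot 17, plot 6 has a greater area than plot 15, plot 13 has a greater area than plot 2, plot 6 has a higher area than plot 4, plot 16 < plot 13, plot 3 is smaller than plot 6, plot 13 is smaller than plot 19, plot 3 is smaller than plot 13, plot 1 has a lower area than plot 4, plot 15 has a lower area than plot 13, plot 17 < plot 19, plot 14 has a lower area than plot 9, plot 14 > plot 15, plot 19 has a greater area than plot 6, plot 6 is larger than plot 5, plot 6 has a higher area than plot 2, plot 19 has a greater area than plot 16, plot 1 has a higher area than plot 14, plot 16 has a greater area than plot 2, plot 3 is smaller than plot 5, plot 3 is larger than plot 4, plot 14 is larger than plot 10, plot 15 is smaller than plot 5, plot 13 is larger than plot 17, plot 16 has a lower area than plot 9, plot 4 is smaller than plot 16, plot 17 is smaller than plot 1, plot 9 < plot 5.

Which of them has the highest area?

plot 10 is not greatest since plot 10 < plot 14; plot 15 is not greatest since plot 15 < plot 9; plot 14 is not greatest since plot 14 < plot 1; plot 17 is not greatest since plot 17 < plot 13; plot 2 is not greatest since plot 2 < plot 6; plot 1 is not greatest since plot 1 < plot 4; plot 4 is not greatest since plot 4 < plot 6; plot 3 is not greatest since plot 3 < plot 13; plot 16 is not greatest since plot 16 < plot 9; plot 9 is not greatest since plot 9 < plot 5; plot 13 is not greatest since plot 13 < plot 19; plot 5 is not greatest since plot 5 < plot 6; plot 6 is not greatest since plot 6 < plot 19.
Only plot 19 has nothing above it, so plot 19 is the highest area.

plot 19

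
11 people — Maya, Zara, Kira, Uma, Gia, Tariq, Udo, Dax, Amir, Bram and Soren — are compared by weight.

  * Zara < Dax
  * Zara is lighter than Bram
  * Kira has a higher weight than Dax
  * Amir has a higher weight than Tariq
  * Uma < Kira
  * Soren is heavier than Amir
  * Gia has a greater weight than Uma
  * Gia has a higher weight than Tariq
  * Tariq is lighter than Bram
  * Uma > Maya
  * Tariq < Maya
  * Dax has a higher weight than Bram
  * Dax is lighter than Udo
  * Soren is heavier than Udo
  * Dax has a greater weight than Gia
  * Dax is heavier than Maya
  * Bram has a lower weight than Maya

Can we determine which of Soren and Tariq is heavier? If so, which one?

Soren

Following the relations from Tariq: Tariq < Maya < Uma < Gia < Dax < Udo < Soren.
So Soren is heavier.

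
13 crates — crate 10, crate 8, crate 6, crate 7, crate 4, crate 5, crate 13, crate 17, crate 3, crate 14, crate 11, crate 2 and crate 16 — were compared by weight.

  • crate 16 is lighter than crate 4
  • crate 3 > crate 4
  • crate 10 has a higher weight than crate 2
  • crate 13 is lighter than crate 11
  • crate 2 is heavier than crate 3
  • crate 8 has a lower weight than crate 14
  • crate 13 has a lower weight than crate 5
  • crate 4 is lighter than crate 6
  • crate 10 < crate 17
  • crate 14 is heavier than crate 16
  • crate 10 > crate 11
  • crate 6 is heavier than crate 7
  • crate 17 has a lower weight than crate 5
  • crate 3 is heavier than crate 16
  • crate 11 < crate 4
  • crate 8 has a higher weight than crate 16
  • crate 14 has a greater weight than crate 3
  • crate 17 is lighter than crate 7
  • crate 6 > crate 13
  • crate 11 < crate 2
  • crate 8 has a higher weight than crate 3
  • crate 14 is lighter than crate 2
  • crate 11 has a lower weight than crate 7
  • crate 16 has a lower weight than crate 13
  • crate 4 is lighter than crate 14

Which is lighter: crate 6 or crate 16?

crate 16

crate 16 < crate 13 and crate 13 < crate 11 give crate 16 < crate 11.
With crate 11 < crate 4: crate 16 < crate 13 < crate 11 < crate 4.
With crate 4 < crate 3: crate 16 < crate 13 < crate 11 < crate 4 < crate 3.
Then crate 3 < crate 8 extends the chain to crate 8.
With crate 8 < crate 14: crate 16 < crate 13 < crate 11 < crate 4 < crate 3 < crate 8 < crate 14.
With crate 14 < crate 2: crate 16 < crate 13 < crate 11 < crate 4 < crate 3 < crate 8 < crate 14 < crate 2.
With crate 2 < crate 10: crate 16 < crate 13 < crate 11 < crate 4 < crate 3 < crate 8 < crate 14 < crate 2 < crate 10.
Then crate 10 < crate 17 extends the chain to crate 17.
Then crate 17 < crate 7 extends the chain to crate 7.
With crate 7 < crate 6: crate 16 < crate 13 < crate 11 < crate 4 < crate 3 < crate 8 < crate 14 < crate 2 < crate 10 < crate 17 < crate 7 < crate 6.
So crate 16 < crate 6; crate 16 is the lighter of the two.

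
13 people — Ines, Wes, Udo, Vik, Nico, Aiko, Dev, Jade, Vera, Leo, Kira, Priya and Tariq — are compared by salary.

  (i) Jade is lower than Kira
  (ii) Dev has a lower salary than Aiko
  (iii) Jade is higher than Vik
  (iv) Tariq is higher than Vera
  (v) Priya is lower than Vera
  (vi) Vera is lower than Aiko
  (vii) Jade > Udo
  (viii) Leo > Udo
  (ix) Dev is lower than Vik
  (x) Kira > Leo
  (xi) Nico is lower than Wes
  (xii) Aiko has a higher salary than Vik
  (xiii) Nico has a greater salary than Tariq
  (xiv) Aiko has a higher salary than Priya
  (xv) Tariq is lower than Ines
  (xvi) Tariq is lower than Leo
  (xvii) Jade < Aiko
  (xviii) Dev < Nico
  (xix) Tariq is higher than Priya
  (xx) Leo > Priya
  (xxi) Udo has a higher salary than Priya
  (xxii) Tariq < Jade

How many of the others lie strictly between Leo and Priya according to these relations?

3

Chaining upward from Priya reaches: Vera, Udo, Tariq, Nico, Wes, Jade, Aiko, Kira, Ines.
Chaining downward from Leo reaches: Vera, Udo, Tariq.
Strictly between Priya and Leo are those in both lists: Vera, Udo, Tariq — 3 elements.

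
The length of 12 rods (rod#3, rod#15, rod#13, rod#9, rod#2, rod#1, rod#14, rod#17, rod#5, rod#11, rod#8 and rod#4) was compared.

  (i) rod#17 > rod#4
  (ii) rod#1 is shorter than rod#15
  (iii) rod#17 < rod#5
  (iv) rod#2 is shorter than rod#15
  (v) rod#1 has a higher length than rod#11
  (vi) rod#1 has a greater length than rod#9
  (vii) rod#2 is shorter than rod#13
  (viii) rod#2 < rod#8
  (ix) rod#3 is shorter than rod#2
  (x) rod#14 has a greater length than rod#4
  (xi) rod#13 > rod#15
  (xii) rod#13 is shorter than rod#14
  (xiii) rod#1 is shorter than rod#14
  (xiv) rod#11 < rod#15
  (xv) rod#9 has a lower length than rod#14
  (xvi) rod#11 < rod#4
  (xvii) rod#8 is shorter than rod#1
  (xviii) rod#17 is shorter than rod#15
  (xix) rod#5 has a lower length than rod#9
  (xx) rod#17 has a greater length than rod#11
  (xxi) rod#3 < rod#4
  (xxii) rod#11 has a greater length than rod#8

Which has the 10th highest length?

rod#8

Chaining the given pairs: rod#3 < rod#2 < rod#8 < rod#11 < rod#4 < rod#17 < rod#5 < rod#9 < rod#1 < rod#15 < rod#13 < rod#14.
The 10th largest is rod#8.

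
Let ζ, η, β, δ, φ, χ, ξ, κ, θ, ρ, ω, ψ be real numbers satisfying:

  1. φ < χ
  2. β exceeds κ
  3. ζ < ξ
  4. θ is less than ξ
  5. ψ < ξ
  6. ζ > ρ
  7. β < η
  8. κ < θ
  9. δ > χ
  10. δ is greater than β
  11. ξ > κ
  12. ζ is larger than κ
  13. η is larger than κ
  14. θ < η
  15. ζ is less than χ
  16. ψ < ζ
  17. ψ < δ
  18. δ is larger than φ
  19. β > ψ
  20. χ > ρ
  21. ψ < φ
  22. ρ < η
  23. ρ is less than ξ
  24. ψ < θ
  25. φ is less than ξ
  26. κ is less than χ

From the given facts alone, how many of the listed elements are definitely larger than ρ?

From ρ the given relations immediately reach ζ, η, χ, ξ.
From those, δ — 5 in total.
Nothing else is reachable above ρ; 5 in all.

5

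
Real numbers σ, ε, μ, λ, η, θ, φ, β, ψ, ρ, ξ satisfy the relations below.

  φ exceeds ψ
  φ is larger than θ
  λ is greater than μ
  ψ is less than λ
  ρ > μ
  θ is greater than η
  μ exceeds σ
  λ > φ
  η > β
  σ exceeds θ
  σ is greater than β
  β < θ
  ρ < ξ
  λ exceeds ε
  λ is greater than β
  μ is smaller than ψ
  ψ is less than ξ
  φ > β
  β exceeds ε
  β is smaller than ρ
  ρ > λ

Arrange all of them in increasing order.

ε < β < η < θ < σ < μ < ψ < φ < λ < ρ < ξ

The consecutive links are each given: ε < β; β < η; η < θ; θ < σ; σ < μ; μ < ψ; ψ < φ; φ < λ; λ < ρ; ρ < ξ.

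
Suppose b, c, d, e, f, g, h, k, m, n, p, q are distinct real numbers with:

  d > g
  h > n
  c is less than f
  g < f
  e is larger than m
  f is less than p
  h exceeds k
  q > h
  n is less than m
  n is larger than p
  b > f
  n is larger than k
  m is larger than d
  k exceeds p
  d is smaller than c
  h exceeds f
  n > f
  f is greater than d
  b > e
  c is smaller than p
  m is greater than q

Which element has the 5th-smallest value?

p

Piecing the relations together gives one ordering: g < d < c < f < p < k < n < h < q < m < e < b.
The 5th smallest is p.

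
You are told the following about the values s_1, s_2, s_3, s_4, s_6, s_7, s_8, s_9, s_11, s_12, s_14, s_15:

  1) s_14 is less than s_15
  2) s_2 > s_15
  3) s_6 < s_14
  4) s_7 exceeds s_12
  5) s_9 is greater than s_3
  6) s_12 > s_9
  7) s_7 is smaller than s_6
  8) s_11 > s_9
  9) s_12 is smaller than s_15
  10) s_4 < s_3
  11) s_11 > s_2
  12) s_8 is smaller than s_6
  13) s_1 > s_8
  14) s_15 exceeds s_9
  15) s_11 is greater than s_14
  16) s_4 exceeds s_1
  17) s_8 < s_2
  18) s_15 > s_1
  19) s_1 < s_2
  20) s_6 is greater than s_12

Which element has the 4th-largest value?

The consecutive relations fix a unique order: s_8 < s_1 < s_4 < s_3 < s_9 < s_12 < s_7 < s_6 < s_14 < s_15 < s_2 < s_11.
Counting 4 from the largest end gives s_14.

s_14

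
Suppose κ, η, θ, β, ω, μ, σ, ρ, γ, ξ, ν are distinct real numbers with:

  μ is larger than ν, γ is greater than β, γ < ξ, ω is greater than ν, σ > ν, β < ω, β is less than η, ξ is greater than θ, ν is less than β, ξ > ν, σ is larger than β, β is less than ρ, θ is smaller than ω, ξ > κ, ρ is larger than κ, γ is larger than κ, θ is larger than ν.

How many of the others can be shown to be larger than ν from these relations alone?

The elements the relations force above ν are β, θ, μ, ω, ρ, η, γ, σ, ξ — no chain reaches any other.
That is 9.

9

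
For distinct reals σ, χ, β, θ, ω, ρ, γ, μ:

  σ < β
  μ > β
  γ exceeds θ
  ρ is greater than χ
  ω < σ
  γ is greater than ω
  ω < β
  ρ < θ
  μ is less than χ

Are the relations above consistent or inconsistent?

consistent

The single ordering ω < σ < β < μ < χ < ρ < θ < γ satisfies every listed relation, so no contradiction arises.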